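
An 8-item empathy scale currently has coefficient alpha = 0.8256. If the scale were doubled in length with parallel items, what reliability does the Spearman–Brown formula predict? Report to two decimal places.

predicted reliability = 0.90

Length factor m = 2
α' = m·α / (1 + (m−1)·α)
   = 2 × 0.8256 / (1 + (2 − 1) × 0.8256)
   = 1.6512 / 1.8256 = 0.90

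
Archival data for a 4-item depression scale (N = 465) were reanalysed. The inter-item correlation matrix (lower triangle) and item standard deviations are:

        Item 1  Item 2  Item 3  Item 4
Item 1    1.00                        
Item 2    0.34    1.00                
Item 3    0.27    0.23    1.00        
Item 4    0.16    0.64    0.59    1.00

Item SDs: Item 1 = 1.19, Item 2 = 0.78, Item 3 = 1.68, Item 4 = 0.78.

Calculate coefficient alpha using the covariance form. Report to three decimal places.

coefficient alpha = 0.633

Σσ²ᵢ = 1.19² + 0.78² + 1.68² + 0.78² = 5.4553
Covariances σ_ij = r_ij · s_i · s_j:
  σ(Item 1,Item 2) = 0.34 × 1.19 × 0.78 = 0.3156
  σ(Item 1,Item 3) = 0.27 × 1.19 × 1.68 = 0.5398
  σ(Item 1,Item 4) = 0.16 × 1.19 × 0.78 = 0.1485
  σ(Item 2,Item 3) = 0.23 × 0.78 × 1.68 = 0.3014
  σ(Item 2,Item 4) = 0.64 × 0.78 × 0.78 = 0.3894
  σ(Item 3,Item 4) = 0.59 × 1.68 × 0.78 = 0.7731
σ²_T = Σσ²ᵢ + 2·Σσ_ij = 5.4553 + 2 × 2.4678 = 10.3909
α = (4/3)·(1 − 5.4553/10.3909) = 0.633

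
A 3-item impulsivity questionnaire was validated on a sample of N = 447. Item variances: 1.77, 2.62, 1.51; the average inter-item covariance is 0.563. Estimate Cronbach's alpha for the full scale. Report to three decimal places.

Σσᵢ² = 1.77 + 2.62 + 1.51 = 5.90
Sum of the 3 distinct covariances = 3 × 0.563 = 1.689
σ²_T = Σσᵢ² + 2·Σcov = 5.90 + 2 × 1.689 = 9.278
α = (3/2)·(1 − 5.90/9.278) = 0.546

α = 0.546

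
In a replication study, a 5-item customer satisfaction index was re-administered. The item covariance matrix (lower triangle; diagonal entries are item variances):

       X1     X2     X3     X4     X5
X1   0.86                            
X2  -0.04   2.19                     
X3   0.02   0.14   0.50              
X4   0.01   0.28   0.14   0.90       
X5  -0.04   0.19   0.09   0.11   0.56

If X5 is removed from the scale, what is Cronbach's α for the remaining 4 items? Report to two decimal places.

α = 0.26

Remaining items: X1, X2, X3, X4 (k = 4).
Σσ²ᵢ = 0.86 + 2.19 + 0.50 + 0.90 = 4.45
σ²_total = 4.45 + 2 × 0.55 = 5.55
α (item deleted) = (4/3)·(1 − 4.45/5.55) = 0.26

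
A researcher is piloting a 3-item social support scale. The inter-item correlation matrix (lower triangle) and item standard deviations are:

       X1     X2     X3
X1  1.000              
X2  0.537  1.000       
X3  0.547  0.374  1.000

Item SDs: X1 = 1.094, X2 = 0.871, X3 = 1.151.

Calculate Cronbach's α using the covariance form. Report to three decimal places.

Σσ²ᵢ = 1.094² + 0.871² + 1.151² = 3.2803
Covariances σ_ij = r_ij · s_i · s_j:
  σ(X1,X2) = 0.537 × 1.094 × 0.871 = 0.5117
  σ(X1,X3) = 0.547 × 1.094 × 1.151 = 0.6888
  σ(X2,X3) = 0.374 × 0.871 × 1.151 = 0.3749
σ²_T = Σσ²ᵢ + 2·Σσ_ij = 3.2803 + 2 × 1.5754 = 6.4311
α = (3/2)·(1 − 3.2803/6.4311) = 0.735

α = 0.735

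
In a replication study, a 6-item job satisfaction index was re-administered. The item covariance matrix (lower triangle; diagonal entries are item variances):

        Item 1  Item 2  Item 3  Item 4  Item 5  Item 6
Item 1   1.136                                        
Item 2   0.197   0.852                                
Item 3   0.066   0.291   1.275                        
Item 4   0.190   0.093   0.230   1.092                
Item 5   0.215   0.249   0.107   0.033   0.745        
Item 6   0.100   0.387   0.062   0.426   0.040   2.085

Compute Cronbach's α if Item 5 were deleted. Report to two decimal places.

Remaining items: Item 1, Item 2, Item 3, Item 4, Item 6 (k = 5).
ΣVar(i) = 1.136 + 0.852 + 1.275 + 1.092 + 2.085 = 6.440
σ²_total = 6.440 + 2 × 2.042 = 10.524
α (item deleted) = (5/4)·(1 − 6.440/10.524) = 0.49

α = 0.49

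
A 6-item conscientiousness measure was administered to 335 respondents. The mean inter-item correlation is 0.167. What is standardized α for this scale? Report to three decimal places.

standardized α = 0.546

Standardized α = k·r̄ / (1 + (k−1)·r̄) = 6 × 0.167 / (1 + 5 × 0.167)
  = 1.0020 / 1.8350 = 0.546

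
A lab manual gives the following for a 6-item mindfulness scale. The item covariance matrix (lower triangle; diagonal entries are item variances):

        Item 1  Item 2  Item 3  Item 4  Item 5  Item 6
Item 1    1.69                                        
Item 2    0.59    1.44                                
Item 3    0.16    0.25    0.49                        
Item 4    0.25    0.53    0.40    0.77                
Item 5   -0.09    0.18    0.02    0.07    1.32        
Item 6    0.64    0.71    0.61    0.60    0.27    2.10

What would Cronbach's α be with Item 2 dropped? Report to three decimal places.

Remaining items: Item 1, Item 3, Item 4, Item 5, Item 6 (k = 5).
Σσᵢ² = 1.69 + 0.49 + 0.77 + 1.32 + 2.10 = 6.37
total variance = 6.37 + 2 × 2.93 = 12.23
α (item deleted) = (5/4)·(1 − 6.37/12.23) = 0.599

α = 0.599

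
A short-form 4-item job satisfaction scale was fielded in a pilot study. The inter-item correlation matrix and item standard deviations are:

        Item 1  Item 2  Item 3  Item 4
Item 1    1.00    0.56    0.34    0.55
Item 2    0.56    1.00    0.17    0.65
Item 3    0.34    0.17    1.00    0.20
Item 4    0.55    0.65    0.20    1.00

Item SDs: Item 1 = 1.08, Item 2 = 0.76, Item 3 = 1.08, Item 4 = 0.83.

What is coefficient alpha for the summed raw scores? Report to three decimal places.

Σσ²ᵢ = 1.08² + 0.76² + 1.08² + 0.83² = 3.5993
Covariances σ_ij = r_ij · s_i · s_j:
  σ(Item 1,Item 2) = 0.56 × 1.08 × 0.76 = 0.4596
  σ(Item 1,Item 3) = 0.34 × 1.08 × 1.08 = 0.3966
  σ(Item 1,Item 4) = 0.55 × 1.08 × 0.83 = 0.4930
  σ(Item 2,Item 3) = 0.17 × 0.76 × 1.08 = 0.1395
  σ(Item 2,Item 4) = 0.65 × 0.76 × 0.83 = 0.4100
  σ(Item 3,Item 4) = 0.20 × 1.08 × 0.83 = 0.1793
σ²_T = Σσ²ᵢ + 2·Σσ_ij = 3.5993 + 2 × 2.0780 = 7.7553
α = (4/3)·(1 − 3.5993/7.7553) = 0.715

coefficient alpha = 0.715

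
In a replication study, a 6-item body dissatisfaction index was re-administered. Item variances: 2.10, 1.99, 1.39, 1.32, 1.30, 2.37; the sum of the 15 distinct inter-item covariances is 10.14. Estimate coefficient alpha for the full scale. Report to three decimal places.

Σσ²ᵢ = 2.10 + 1.99 + 1.39 + 1.32 + 1.30 + 2.37 = 10.47
Sum of distinct covariances = 10.14
σ²_T = Σσ²ᵢ + 2·Σcov = 10.47 + 2 × 10.14 = 30.75
α = (6/5)·(1 − 10.47/30.75) = 0.791

coefficient alpha = 0.791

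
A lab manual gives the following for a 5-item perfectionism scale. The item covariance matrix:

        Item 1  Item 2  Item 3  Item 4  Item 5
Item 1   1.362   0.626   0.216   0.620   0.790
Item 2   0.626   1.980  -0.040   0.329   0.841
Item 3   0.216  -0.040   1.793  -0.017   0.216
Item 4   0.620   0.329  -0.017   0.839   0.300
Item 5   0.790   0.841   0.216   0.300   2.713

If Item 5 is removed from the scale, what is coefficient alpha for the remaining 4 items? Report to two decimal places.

α = 0.49

Remaining items: Item 1, Item 2, Item 3, Item 4 (k = 4).
Σσ²ᵢ = 1.362 + 1.980 + 1.793 + 0.839 = 5.974
σ²_T = 5.974 + 2 × 1.734 = 9.442
α (item deleted) = (4/3)·(1 − 5.974/9.442) = 0.49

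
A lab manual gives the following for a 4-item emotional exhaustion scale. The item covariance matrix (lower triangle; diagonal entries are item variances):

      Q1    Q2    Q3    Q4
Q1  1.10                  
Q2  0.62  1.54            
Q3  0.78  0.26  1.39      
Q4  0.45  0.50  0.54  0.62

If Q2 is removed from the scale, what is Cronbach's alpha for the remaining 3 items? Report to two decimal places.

Remaining items: Q1, Q3, Q4 (k = 3).
Σσ²ᵢ = 1.10 + 1.39 + 0.62 = 3.11
σ²_T = 3.11 + 2 × 1.77 = 6.65
α (item deleted) = (3/2)·(1 − 3.11/6.65) = 0.80

α = 0.80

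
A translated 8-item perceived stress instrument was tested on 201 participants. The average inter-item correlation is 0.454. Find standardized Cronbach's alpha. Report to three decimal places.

Standardized α = k·r̄ / (1 + (k−1)·r̄) = 8 × 0.454 / (1 + 7 × 0.454)
  = 3.6320 / 4.1780 = 0.869

α = 0.869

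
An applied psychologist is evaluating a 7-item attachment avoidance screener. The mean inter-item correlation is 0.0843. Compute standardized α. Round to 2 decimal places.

Standardized α = k·r̄ / (1 + (k−1)·r̄) = 7 × 0.0843 / (1 + 6 × 0.0843)
  = 0.5901 / 1.5058 = 0.39

α = 0.39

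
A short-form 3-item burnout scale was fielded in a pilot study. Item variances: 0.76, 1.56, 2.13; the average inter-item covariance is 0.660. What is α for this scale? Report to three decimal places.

sum of item variances = 0.76 + 1.56 + 2.13 = 4.45
Sum of the 3 distinct covariances = 3 × 0.660 = 1.980
σ²_T = sum of item variances + 2·Σcov = 4.45 + 2 × 1.980 = 8.410
α = (3/2)·(1 − 4.45/8.410) = 0.706

α = 0.706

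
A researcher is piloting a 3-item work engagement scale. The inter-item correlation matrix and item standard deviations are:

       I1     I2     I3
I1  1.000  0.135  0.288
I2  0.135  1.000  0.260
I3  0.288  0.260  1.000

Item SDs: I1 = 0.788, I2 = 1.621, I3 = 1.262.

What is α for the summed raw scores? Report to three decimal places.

Σσ²ᵢ = 0.788² + 1.621² + 1.262² = 4.8412
Covariances σ_ij = r_ij · s_i · s_j:
  σ(I1,I2) = 0.135 × 0.788 × 1.621 = 0.1724
  σ(I1,I3) = 0.288 × 0.788 × 1.262 = 0.2864
  σ(I2,I3) = 0.260 × 1.621 × 1.262 = 0.5319
σ²_T = Σσ²ᵢ + 2·Σσ_ij = 4.8412 + 2 × 0.9907 = 6.8226
α = (3/2)·(1 − 4.8412/6.8226) = 0.436

α = 0.436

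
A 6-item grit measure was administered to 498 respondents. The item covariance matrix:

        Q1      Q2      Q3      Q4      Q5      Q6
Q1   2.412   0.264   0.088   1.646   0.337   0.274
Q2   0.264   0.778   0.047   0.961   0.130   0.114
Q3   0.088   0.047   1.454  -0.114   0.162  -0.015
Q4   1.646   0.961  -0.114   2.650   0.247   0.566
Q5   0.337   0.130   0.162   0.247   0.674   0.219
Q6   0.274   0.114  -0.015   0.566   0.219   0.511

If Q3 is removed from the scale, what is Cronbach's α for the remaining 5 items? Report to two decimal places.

Cronbach's α = 0.72

Remaining items: Q1, Q2, Q4, Q5, Q6 (k = 5).
sum of item variances = 2.412 + 0.778 + 2.650 + 0.674 + 0.511 = 7.025
σ²_T = 7.025 + 2 × 4.758 = 16.541
α (item deleted) = (5/4)·(1 − 7.025/16.541) = 0.72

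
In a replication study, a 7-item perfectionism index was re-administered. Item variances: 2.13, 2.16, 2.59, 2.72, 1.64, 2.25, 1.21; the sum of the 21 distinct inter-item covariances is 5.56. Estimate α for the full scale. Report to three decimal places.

α = 0.502

Σσ²ᵢ = 2.13 + 2.16 + 2.59 + 2.72 + 1.64 + 2.25 + 1.21 = 14.70
Sum of distinct covariances = 5.56
total variance = Σσ²ᵢ + 2·Σcov = 14.70 + 2 × 5.56 = 25.82
α = (7/6)·(1 − 14.70/25.82) = 0.502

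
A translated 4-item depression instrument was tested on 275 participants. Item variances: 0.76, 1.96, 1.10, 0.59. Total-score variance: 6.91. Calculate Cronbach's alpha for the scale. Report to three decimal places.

ΣVar(i) = 0.76 + 1.96 + 1.10 + 0.59 = 4.41
α = (k/(k−1))·(1 − ΣVar(i)/σ²_total) = (4/3)·(1 − 4.41/6.91) = 0.482

α = 0.482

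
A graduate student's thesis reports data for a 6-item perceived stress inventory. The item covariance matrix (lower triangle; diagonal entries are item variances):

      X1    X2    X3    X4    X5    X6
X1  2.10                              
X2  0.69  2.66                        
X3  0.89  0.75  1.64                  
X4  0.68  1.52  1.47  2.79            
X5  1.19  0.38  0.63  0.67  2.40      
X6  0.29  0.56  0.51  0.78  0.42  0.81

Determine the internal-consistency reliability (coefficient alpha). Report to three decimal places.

coefficient alpha = 0.778

sum of item variances = 2.10 + 2.66 + 1.64 + 2.79 + 2.40 + 0.81 = 12.40
Sum of off-diagonal covariances = 11.43
total variance = 12.40 + 2 × 11.43 = 35.26
α = (k/(k−1))·(1 − sum of item variances/total variance) = (6/5)·(1 − 12.40/35.26) = 0.778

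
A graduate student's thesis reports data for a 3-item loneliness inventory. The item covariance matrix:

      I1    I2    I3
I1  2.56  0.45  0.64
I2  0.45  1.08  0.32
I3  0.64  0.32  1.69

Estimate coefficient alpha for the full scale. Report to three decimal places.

Σσᵢ² = 2.56 + 1.08 + 1.69 = 5.33
Sum of the distinct covariances = 1.41
σ²_total = 5.33 + 2 × 1.41 = 8.15
α = (k/(k−1))·(1 − Σσᵢ²/σ²_total) = (3/2)·(1 − 5.33/8.15) = 0.519

coefficient alpha = 0.519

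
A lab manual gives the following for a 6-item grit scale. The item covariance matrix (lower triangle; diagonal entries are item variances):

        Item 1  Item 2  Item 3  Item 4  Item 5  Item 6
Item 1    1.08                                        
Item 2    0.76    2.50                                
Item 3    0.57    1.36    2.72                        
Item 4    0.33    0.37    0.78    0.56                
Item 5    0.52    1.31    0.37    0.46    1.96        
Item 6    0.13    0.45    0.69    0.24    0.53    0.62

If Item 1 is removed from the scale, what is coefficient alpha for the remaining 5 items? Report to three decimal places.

α = 0.764

Remaining items: Item 2, Item 3, Item 4, Item 5, Item 6 (k = 5).
sum of item variances = 2.50 + 2.72 + 0.56 + 1.96 + 0.62 = 8.36
total variance = 8.36 + 2 × 6.56 = 21.48
α (item deleted) = (5/4)·(1 − 8.36/21.48) = 0.764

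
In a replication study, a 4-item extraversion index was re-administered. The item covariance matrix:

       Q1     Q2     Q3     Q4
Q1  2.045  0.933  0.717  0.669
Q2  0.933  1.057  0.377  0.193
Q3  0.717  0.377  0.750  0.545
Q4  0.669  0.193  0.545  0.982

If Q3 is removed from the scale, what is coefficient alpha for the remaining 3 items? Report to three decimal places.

α = 0.702

Remaining items: Q1, Q2, Q4 (k = 3).
Σσᵢ² = 2.045 + 1.057 + 0.982 = 4.084
Var(T) = 4.084 + 2 × 1.795 = 7.674
α (item deleted) = (3/2)·(1 − 4.084/7.674) = 0.702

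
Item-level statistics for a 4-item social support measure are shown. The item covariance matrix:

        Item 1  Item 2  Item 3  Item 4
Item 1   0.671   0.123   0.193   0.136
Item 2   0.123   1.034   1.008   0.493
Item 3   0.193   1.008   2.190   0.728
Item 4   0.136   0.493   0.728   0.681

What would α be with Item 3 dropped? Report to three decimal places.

α = 0.580

Remaining items: Item 1, Item 2, Item 4 (k = 3).
Σσ²ᵢ = 0.671 + 1.034 + 0.681 = 2.386
σ²_T = 2.386 + 2 × 0.752 = 3.890
α (item deleted) = (3/2)·(1 − 2.386/3.890) = 0.580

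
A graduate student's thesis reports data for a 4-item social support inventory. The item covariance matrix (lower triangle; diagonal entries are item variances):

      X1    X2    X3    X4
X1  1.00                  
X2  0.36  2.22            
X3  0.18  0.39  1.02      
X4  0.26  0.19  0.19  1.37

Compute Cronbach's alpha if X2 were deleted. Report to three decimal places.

α = 0.406

Remaining items: X1, X3, X4 (k = 3).
Σσᵢ² = 1.00 + 1.02 + 1.37 = 3.39
total variance = 3.39 + 2 × 0.63 = 4.65
α (item deleted) = (3/2)·(1 − 3.39/4.65) = 0.406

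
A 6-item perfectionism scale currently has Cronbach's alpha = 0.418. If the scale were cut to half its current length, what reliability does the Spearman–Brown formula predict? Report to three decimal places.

predicted reliability = 0.264

Length factor m = 1/2
α' = m·α / (1 − (1−m)·α)
   = 1/2 × 0.418 / (1 − (1 − 1/2) × 0.418)
   = 0.2090 / 0.7910 = 0.264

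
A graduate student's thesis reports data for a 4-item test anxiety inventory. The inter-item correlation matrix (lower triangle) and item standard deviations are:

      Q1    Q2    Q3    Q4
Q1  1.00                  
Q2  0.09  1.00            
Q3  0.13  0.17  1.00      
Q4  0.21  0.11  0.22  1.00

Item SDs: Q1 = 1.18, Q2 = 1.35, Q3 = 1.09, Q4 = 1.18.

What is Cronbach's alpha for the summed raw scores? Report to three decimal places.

α = 0.415

Σσ²ᵢ = 1.18² + 1.35² + 1.09² + 1.18² = 5.7954
Covariances σ_ij = r_ij · s_i · s_j:
  σ(Q1,Q2) = 0.09 × 1.18 × 1.35 = 0.1434
  σ(Q1,Q3) = 0.13 × 1.18 × 1.09 = 0.1672
  σ(Q1,Q4) = 0.21 × 1.18 × 1.18 = 0.2924
  σ(Q2,Q3) = 0.17 × 1.35 × 1.09 = 0.2502
  σ(Q2,Q4) = 0.11 × 1.35 × 1.18 = 0.1752
  σ(Q3,Q4) = 0.22 × 1.09 × 1.18 = 0.2830
σ²_T = Σσ²ᵢ + 2·Σσ_ij = 5.7954 + 2 × 1.3114 = 8.4182
α = (4/3)·(1 − 5.7954/8.4182) = 0.415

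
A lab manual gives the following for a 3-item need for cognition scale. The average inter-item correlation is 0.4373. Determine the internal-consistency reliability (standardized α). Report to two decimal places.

Standardized α = k·r̄ / (1 + (k−1)·r̄) = 3 × 0.4373 / (1 + 2 × 0.4373)
  = 1.3119 / 1.8746 = 0.70

standardized α = 0.70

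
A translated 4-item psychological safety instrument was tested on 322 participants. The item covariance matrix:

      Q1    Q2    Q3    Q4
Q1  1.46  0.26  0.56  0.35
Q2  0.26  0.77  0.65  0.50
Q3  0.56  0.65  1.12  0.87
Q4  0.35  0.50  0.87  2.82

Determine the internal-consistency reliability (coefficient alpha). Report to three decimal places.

coefficient alpha = 0.678

sum of item variances = 1.46 + 0.77 + 1.12 + 2.82 = 6.17
Σ_{i<j} σ_ij = 3.19
total variance = 6.17 + 2 × 3.19 = 12.55
α = (k/(k−1))·(1 − sum of item variances/total variance) = (4/3)·(1 − 6.17/12.55) = 0.678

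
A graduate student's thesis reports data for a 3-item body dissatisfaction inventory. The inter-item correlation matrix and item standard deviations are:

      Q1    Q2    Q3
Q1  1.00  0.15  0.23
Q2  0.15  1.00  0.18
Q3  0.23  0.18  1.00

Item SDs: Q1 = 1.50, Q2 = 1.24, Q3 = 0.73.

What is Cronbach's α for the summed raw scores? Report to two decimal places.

Σσ²ᵢ = 1.50² + 1.24² + 0.73² = 4.3205
Covariances σ_ij = r_ij · s_i · s_j:
  σ(Q1,Q2) = 0.15 × 1.50 × 1.24 = 0.2790
  σ(Q1,Q3) = 0.23 × 1.50 × 0.73 = 0.2519
  σ(Q2,Q3) = 0.18 × 1.24 × 0.73 = 0.1629
σ²_T = Σσ²ᵢ + 2·Σσ_ij = 4.3205 + 2 × 0.6938 = 5.7081
α = (3/2)·(1 − 4.3205/5.7081) = 0.36

α = 0.36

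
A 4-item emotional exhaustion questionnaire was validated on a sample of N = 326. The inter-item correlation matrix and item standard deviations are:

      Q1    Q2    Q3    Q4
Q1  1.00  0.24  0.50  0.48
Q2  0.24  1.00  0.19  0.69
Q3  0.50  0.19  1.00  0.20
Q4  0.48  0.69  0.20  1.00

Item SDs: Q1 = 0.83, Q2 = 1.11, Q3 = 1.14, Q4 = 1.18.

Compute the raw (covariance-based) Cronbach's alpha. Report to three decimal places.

Cronbach's alpha = 0.704

Σσ²ᵢ = 0.83² + 1.11² + 1.14² + 1.18² = 4.6130
Covariances σ_ij = r_ij · s_i · s_j:
  σ(Q1,Q2) = 0.24 × 0.83 × 1.11 = 0.2211
  σ(Q1,Q3) = 0.50 × 0.83 × 1.14 = 0.4731
  σ(Q1,Q4) = 0.48 × 0.83 × 1.18 = 0.4701
  σ(Q2,Q3) = 0.19 × 1.11 × 1.14 = 0.2404
  σ(Q2,Q4) = 0.69 × 1.11 × 1.18 = 0.9038
  σ(Q3,Q4) = 0.20 × 1.14 × 1.18 = 0.2690
σ²_T = Σσ²ᵢ + 2·Σσ_ij = 4.6130 + 2 × 2.5775 = 9.7680
α = (4/3)·(1 − 4.6130/9.7680) = 0.704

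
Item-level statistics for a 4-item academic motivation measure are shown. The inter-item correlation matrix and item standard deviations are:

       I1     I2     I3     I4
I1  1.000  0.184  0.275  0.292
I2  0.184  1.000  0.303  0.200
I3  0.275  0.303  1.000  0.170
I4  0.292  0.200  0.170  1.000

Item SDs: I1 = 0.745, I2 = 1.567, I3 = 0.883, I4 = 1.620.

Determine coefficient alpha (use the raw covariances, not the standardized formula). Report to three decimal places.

coefficient alpha = 0.499

Σσ²ᵢ = 0.745² + 1.567² + 0.883² + 1.620² = 6.4146
Covariances σ_ij = r_ij · s_i · s_j:
  σ(I1,I2) = 0.184 × 0.745 × 1.567 = 0.2148
  σ(I1,I3) = 0.275 × 0.745 × 0.883 = 0.1809
  σ(I1,I4) = 0.292 × 0.745 × 1.620 = 0.3524
  σ(I2,I3) = 0.303 × 1.567 × 0.883 = 0.4192
  σ(I2,I4) = 0.200 × 1.567 × 1.620 = 0.5077
  σ(I3,I4) = 0.170 × 0.883 × 1.620 = 0.2432
σ²_T = Σσ²ᵢ + 2·Σσ_ij = 6.4146 + 2 × 1.9182 = 10.2510
α = (4/3)·(1 − 6.4146/10.2510) = 0.499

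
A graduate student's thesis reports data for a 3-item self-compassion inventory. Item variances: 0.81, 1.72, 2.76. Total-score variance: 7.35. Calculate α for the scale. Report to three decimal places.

α = 0.420

Σσ²ᵢ = 0.81 + 1.72 + 2.76 = 5.29
α = (k/(k−1))·(1 − Σσ²ᵢ/σ²_total) = (3/2)·(1 − 5.29/7.35) = 0.420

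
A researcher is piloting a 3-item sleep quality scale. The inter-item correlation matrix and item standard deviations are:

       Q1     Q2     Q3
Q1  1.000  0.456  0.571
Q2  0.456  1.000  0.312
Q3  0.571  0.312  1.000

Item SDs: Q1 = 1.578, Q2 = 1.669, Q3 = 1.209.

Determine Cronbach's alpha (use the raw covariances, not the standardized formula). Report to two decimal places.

Σσ²ᵢ = 1.578² + 1.669² + 1.209² = 6.7373
Covariances σ_ij = r_ij · s_i · s_j:
  σ(Q1,Q2) = 0.456 × 1.578 × 1.669 = 1.2010
  σ(Q1,Q3) = 0.571 × 1.578 × 1.209 = 1.0894
  σ(Q2,Q3) = 0.312 × 1.669 × 1.209 = 0.6296
σ²_T = Σσ²ᵢ + 2·Σσ_ij = 6.7373 + 2 × 2.9200 = 12.5773
α = (3/2)·(1 − 6.7373/12.5773) = 0.70

α = 0.70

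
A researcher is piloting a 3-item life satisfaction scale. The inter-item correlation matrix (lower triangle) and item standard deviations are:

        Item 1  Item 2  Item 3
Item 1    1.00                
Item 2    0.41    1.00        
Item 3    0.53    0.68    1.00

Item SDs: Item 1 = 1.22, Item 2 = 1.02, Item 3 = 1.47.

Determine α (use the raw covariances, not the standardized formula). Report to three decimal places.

α = 0.771

Σσ²ᵢ = 1.22² + 1.02² + 1.47² = 4.6897
Covariances σ_ij = r_ij · s_i · s_j:
  σ(Item 1,Item 2) = 0.41 × 1.22 × 1.02 = 0.5102
  σ(Item 1,Item 3) = 0.53 × 1.22 × 1.47 = 0.9505
  σ(Item 2,Item 3) = 0.68 × 1.02 × 1.47 = 1.0196
σ²_T = Σσ²ᵢ + 2·Σσ_ij = 4.6897 + 2 × 2.4803 = 9.6503
α = (3/2)·(1 − 4.6897/9.6503) = 0.771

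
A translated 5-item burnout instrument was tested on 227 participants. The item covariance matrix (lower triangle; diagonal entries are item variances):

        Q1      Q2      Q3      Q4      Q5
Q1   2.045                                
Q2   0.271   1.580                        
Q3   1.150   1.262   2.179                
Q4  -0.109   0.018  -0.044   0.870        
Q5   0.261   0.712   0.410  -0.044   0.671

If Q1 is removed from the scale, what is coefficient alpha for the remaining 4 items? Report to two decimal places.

α = 0.62

Remaining items: Q2, Q3, Q4, Q5 (k = 4).
Σσᵢ² = 1.580 + 2.179 + 0.870 + 0.671 = 5.300
σ²_total = 5.300 + 2 × 2.314 = 9.928
α (item deleted) = (4/3)·(1 − 5.300/9.928) = 0.62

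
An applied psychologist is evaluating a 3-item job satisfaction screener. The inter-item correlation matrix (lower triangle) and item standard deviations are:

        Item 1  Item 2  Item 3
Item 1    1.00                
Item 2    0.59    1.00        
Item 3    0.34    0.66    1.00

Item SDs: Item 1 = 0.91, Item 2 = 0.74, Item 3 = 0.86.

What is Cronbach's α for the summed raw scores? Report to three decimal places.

Cronbach's α = 0.759

Σσ²ᵢ = 0.91² + 0.74² + 0.86² = 2.1153
Covariances σ_ij = r_ij · s_i · s_j:
  σ(Item 1,Item 2) = 0.59 × 0.91 × 0.74 = 0.3973
  σ(Item 1,Item 3) = 0.34 × 0.91 × 0.86 = 0.2661
  σ(Item 2,Item 3) = 0.66 × 0.74 × 0.86 = 0.4200
σ²_T = Σσ²ᵢ + 2·Σσ_ij = 2.1153 + 2 × 1.0834 = 4.2821
α = (3/2)·(1 − 2.1153/4.2821) = 0.759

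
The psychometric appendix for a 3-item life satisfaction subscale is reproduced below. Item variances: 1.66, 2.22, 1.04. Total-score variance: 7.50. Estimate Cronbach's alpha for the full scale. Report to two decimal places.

Σσ²ᵢ = 1.66 + 2.22 + 1.04 = 4.92
α = (k/(k−1))·(1 − Σσ²ᵢ/Var(T)) = (3/2)·(1 − 4.92/7.50) = 0.52

α = 0.52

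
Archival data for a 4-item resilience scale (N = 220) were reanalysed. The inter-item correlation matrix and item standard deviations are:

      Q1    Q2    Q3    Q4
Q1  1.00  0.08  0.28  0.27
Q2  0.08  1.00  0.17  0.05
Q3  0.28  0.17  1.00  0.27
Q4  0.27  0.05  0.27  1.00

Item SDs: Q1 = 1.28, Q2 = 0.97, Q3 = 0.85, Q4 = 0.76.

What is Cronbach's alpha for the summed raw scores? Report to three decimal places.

Cronbach's alpha = 0.459

Σσ²ᵢ = 1.28² + 0.97² + 0.85² + 0.76² = 3.8794
Covariances σ_ij = r_ij · s_i · s_j:
  σ(Q1,Q2) = 0.08 × 1.28 × 0.97 = 0.0993
  σ(Q1,Q3) = 0.28 × 1.28 × 0.85 = 0.3046
  σ(Q1,Q4) = 0.27 × 1.28 × 0.76 = 0.2627
  σ(Q2,Q3) = 0.17 × 0.97 × 0.85 = 0.1402
  σ(Q2,Q4) = 0.05 × 0.97 × 0.76 = 0.0369
  σ(Q3,Q4) = 0.27 × 0.85 × 0.76 = 0.1744
σ²_T = Σσ²ᵢ + 2·Σσ_ij = 3.8794 + 2 × 1.0181 = 5.9156
α = (4/3)·(1 − 3.8794/5.9156) = 0.459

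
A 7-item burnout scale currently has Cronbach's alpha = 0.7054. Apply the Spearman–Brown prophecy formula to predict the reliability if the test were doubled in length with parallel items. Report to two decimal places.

Length factor m = 2
α' = m·α / (1 + (m−1)·α)
   = 2 × 0.7054 / (1 + (2 − 1) × 0.7054)
   = 1.4108 / 1.7054 = 0.83

predicted reliability = 0.83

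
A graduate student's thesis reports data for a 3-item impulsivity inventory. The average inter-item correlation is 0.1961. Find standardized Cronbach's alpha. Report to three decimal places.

α = 0.423

Standardized α = k·r̄ / (1 + (k−1)·r̄) = 3 × 0.1961 / (1 + 2 × 0.1961)
  = 0.5883 / 1.3922 = 0.423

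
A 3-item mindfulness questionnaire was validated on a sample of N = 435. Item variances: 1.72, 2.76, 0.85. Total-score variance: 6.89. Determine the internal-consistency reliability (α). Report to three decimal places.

ΣVar(i) = 1.72 + 2.76 + 0.85 = 5.33
α = (k/(k−1))·(1 − ΣVar(i)/total variance) = (3/2)·(1 − 5.33/6.89) = 0.340

α = 0.340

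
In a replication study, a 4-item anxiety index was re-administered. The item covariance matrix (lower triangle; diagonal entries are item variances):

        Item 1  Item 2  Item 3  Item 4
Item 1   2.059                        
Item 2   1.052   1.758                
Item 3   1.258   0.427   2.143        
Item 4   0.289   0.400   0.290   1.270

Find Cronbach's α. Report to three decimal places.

sum of item variances = 2.059 + 1.758 + 2.143 + 1.270 = 7.230
Σ_{i<j} σ_ij = 3.716
σ²_T = 7.230 + 2 × 3.716 = 14.662
α = (k/(k−1))·(1 − sum of item variances/σ²_T) = (4/3)·(1 − 7.230/14.662) = 0.676

α = 0.676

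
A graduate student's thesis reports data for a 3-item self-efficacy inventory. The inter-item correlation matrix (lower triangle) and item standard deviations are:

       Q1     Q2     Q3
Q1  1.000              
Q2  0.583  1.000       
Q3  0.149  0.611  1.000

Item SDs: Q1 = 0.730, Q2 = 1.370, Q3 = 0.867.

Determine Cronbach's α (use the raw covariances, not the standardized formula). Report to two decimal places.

Σσ²ᵢ = 0.730² + 1.370² + 0.867² = 3.1615
Covariances σ_ij = r_ij · s_i · s_j:
  σ(Q1,Q2) = 0.583 × 0.730 × 1.370 = 0.5831
  σ(Q1,Q3) = 0.149 × 0.730 × 0.867 = 0.0943
  σ(Q2,Q3) = 0.611 × 1.370 × 0.867 = 0.7257
σ²_T = Σσ²ᵢ + 2·Σσ_ij = 3.1615 + 2 × 1.4031 = 5.9677
α = (3/2)·(1 − 3.1615/5.9677) = 0.71

α = 0.71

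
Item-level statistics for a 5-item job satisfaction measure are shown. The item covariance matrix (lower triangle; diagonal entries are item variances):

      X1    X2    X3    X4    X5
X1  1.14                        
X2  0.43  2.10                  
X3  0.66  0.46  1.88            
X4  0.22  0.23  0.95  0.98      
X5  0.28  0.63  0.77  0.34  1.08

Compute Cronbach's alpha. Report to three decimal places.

Σσᵢ² = 1.14 + 2.10 + 1.88 + 0.98 + 1.08 = 7.18
Sum of off-diagonal covariances = 4.97
σ²_T = 7.18 + 2 × 4.97 = 17.12
α = (k/(k−1))·(1 − Σσᵢ²/σ²_T) = (5/4)·(1 − 7.18/17.12) = 0.726

Cronbach's alpha = 0.726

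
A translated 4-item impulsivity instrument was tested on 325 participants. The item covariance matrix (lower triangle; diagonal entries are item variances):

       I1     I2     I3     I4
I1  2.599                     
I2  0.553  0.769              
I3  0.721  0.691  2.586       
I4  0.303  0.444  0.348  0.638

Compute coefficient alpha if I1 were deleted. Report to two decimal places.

Remaining items: I2, I3, I4 (k = 3).
ΣVar(i) = 0.769 + 2.586 + 0.638 = 3.993
σ²_total = 3.993 + 2 × 1.483 = 6.959
α (item deleted) = (3/2)·(1 − 3.993/6.959) = 0.64

coefficient alpha = 0.64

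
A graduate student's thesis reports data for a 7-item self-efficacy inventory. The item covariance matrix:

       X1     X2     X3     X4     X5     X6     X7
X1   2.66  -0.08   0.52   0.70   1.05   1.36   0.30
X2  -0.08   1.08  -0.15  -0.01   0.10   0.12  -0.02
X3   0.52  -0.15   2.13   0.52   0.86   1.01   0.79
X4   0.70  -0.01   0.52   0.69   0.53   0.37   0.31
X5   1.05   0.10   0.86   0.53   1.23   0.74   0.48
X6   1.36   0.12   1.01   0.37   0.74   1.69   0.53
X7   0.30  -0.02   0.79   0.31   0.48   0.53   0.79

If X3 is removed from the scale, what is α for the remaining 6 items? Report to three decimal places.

α = 0.737

Remaining items: X1, X2, X4, X5, X6, X7 (k = 6).
Σσ²ᵢ = 2.66 + 1.08 + 0.69 + 1.23 + 1.69 + 0.79 = 8.14
Var(T) = 8.14 + 2 × 6.48 = 21.10
α (item deleted) = (6/5)·(1 − 8.14/21.10) = 0.737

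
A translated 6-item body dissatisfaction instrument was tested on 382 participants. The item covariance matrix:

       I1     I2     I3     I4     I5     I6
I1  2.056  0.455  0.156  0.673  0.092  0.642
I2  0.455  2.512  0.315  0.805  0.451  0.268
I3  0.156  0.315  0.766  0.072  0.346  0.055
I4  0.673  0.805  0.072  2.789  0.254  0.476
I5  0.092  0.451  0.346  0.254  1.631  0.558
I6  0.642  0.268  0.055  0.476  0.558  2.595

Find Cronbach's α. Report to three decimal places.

ΣVar(i) = 2.056 + 2.512 + 0.766 + 2.789 + 1.631 + 2.595 = 12.349
Sum of off-diagonal covariances = 5.618
total variance = 12.349 + 2 × 5.618 = 23.585
α = (k/(k−1))·(1 − ΣVar(i)/total variance) = (6/5)·(1 − 12.349/23.585) = 0.572

α = 0.572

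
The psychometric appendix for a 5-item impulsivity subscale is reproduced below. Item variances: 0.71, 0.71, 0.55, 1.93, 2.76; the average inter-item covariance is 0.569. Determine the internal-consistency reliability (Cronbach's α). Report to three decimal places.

α = 0.789

Σσ²ᵢ = 0.71 + 0.71 + 0.55 + 1.93 + 2.76 = 6.66
Sum of the 10 distinct covariances = 10 × 0.569 = 5.690
total variance = Σσ²ᵢ + 2·Σcov = 6.66 + 2 × 5.690 = 18.040
α = (5/4)·(1 − 6.66/18.040) = 0.789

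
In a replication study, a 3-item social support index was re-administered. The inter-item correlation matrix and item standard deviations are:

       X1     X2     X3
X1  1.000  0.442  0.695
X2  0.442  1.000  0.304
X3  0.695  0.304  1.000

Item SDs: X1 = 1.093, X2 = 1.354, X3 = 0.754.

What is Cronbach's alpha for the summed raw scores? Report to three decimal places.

Σσ²ᵢ = 1.093² + 1.354² + 0.754² = 3.5965
Covariances σ_ij = r_ij · s_i · s_j:
  σ(X1,X2) = 0.442 × 1.093 × 1.354 = 0.6541
  σ(X1,X3) = 0.695 × 1.093 × 0.754 = 0.5728
  σ(X2,X3) = 0.304 × 1.354 × 0.754 = 0.3104
σ²_T = Σσ²ᵢ + 2·Σσ_ij = 3.5965 + 2 × 1.5373 = 6.6711
α = (3/2)·(1 − 3.5965/6.6711) = 0.691

Cronbach's alpha = 0.691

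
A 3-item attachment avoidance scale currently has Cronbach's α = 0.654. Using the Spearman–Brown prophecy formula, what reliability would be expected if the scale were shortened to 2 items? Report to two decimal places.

predicted reliability = 0.56

Length factor m = 2/3 = 0.6667
α' = m·α / (1 − (1−m)·α)
   = 2/3 × 0.654 / (1 − (1 − 2/3) × 0.654)
   = 0.4360 / 0.7820 = 0.56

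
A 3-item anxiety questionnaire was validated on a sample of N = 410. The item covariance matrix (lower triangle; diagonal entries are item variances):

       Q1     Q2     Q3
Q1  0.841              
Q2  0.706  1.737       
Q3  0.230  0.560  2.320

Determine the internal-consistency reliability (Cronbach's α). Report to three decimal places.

sum of item variances = 0.841 + 1.737 + 2.320 = 4.898
Sum of off-diagonal covariances = 1.496
total variance = 4.898 + 2 × 1.496 = 7.890
α = (k/(k−1))·(1 − sum of item variances/total variance) = (3/2)·(1 − 4.898/7.890) = 0.569

Cronbach's α = 0.569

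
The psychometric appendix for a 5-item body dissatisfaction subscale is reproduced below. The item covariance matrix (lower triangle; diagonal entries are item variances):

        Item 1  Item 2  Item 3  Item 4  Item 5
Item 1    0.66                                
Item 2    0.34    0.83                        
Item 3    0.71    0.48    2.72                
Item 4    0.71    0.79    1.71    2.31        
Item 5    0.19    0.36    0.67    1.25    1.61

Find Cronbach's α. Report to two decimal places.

Cronbach's α = 0.80

sum of item variances = 0.66 + 0.83 + 2.72 + 2.31 + 1.61 = 8.13
Sum of the distinct covariances = 7.21
total variance = 8.13 + 2 × 7.21 = 22.55
α = (k/(k−1))·(1 − sum of item variances/total variance) = (5/4)·(1 − 8.13/22.55) = 0.80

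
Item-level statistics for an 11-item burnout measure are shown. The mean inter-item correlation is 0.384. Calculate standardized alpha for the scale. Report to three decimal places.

Standardized α = k·r̄ / (1 + (k−1)·r̄) = 11 × 0.384 / (1 + 10 × 0.384)
  = 4.2240 / 4.8400 = 0.873

standardized alpha = 0.873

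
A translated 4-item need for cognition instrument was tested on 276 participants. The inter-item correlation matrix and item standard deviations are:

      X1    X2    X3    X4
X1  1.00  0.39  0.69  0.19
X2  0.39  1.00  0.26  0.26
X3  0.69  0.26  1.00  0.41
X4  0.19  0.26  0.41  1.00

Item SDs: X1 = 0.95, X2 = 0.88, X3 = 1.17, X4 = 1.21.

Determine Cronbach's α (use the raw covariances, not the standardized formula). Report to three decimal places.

Σσ²ᵢ = 0.95² + 0.88² + 1.17² + 1.21² = 4.5099
Covariances σ_ij = r_ij · s_i · s_j:
  σ(X1,X2) = 0.39 × 0.95 × 0.88 = 0.3260
  σ(X1,X3) = 0.69 × 0.95 × 1.17 = 0.7669
  σ(X1,X4) = 0.19 × 0.95 × 1.21 = 0.2184
  σ(X2,X3) = 0.26 × 0.88 × 1.17 = 0.2677
  σ(X2,X4) = 0.26 × 0.88 × 1.21 = 0.2768
  σ(X3,X4) = 0.41 × 1.17 × 1.21 = 0.5804
σ²_T = Σσ²ᵢ + 2·Σσ_ij = 4.5099 + 2 × 2.4362 = 9.3823
α = (4/3)·(1 − 4.5099/9.3823) = 0.692

α = 0.692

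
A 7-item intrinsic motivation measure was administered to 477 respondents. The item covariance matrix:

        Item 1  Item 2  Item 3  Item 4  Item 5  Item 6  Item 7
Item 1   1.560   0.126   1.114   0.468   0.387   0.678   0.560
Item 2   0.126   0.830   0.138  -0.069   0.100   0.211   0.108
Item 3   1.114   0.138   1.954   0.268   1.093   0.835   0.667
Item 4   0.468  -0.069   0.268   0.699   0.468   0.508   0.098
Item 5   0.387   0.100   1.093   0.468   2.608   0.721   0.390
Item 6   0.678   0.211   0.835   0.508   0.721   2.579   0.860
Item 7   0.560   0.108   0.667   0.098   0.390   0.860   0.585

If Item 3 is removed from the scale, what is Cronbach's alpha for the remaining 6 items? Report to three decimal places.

Remaining items: Item 1, Item 2, Item 4, Item 5, Item 6, Item 7 (k = 6).
Σσᵢ² = 1.560 + 0.830 + 0.699 + 2.608 + 2.579 + 0.585 = 8.861
σ²_total = 8.861 + 2 × 5.614 = 20.089
α (item deleted) = (6/5)·(1 − 8.861/20.089) = 0.671

Cronbach's alpha = 0.671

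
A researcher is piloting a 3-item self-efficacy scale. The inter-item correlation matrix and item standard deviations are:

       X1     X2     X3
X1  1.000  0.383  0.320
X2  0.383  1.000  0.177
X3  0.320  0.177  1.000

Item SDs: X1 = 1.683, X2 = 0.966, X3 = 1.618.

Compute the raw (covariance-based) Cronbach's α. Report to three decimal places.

Σσ²ᵢ = 1.683² + 0.966² + 1.618² = 6.3836
Covariances σ_ij = r_ij · s_i · s_j:
  σ(X1,X2) = 0.383 × 1.683 × 0.966 = 0.6227
  σ(X1,X3) = 0.320 × 1.683 × 1.618 = 0.8714
  σ(X2,X3) = 0.177 × 0.966 × 1.618 = 0.2766
σ²_T = Σσ²ᵢ + 2·Σσ_ij = 6.3836 + 2 × 1.7707 = 9.9250
α = (3/2)·(1 − 6.3836/9.9250) = 0.535

Cronbach's α = 0.535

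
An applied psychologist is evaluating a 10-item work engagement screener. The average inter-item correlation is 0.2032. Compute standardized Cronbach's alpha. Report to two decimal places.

Standardized α = k·r̄ / (1 + (k−1)·r̄) = 10 × 0.2032 / (1 + 9 × 0.2032)
  = 2.0320 / 2.8288 = 0.72

α = 0.72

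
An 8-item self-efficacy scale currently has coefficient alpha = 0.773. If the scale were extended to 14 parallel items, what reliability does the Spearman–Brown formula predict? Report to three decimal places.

predicted reliability = 0.856

Length factor m = 14/8 = 1.7500
α' = m·α / (1 + (m−1)·α)
   = 14/8 × 0.773 / (1 + (14/8 − 1) × 0.773)
   = 1.3528 / 1.5797 = 0.856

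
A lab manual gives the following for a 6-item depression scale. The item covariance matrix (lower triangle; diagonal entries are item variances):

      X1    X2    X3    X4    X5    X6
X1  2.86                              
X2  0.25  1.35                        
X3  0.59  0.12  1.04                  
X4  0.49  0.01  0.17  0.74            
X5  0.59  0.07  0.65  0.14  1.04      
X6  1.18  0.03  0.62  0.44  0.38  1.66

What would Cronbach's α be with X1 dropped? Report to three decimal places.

α = 0.593

Remaining items: X2, X3, X4, X5, X6 (k = 5).
Σσᵢ² = 1.35 + 1.04 + 0.74 + 1.04 + 1.66 = 5.83
σ²_T = 5.83 + 2 × 2.63 = 11.09
α (item deleted) = (5/4)·(1 − 5.83/11.09) = 0.593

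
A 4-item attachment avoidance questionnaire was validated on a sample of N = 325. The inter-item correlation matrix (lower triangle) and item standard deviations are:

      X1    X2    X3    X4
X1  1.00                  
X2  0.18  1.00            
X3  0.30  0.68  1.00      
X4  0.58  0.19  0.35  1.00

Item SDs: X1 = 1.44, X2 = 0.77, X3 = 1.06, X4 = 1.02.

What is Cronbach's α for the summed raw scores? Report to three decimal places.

α = 0.690

Σσ²ᵢ = 1.44² + 0.77² + 1.06² + 1.02² = 4.8305
Covariances σ_ij = r_ij · s_i · s_j:
  σ(X1,X2) = 0.18 × 1.44 × 0.77 = 0.1996
  σ(X1,X3) = 0.30 × 1.44 × 1.06 = 0.4579
  σ(X1,X4) = 0.58 × 1.44 × 1.02 = 0.8519
  σ(X2,X3) = 0.68 × 0.77 × 1.06 = 0.5550
  σ(X2,X4) = 0.19 × 0.77 × 1.02 = 0.1492
  σ(X3,X4) = 0.35 × 1.06 × 1.02 = 0.3784
σ²_T = Σσ²ᵢ + 2·Σσ_ij = 4.8305 + 2 × 2.5920 = 10.0145
α = (4/3)·(1 − 4.8305/10.0145) = 0.690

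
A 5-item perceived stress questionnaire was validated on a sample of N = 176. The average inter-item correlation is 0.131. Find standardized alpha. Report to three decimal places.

α = 0.430

Standardized α = k·r̄ / (1 + (k−1)·r̄) = 5 × 0.131 / (1 + 4 × 0.131)
  = 0.6550 / 1.5240 = 0.430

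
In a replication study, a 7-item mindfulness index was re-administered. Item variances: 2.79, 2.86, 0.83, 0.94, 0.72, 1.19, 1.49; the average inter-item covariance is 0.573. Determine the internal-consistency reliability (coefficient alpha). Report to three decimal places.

Σσ²ᵢ = 2.79 + 2.86 + 0.83 + 0.94 + 0.72 + 1.19 + 1.49 = 10.82
Sum of the 21 distinct covariances = 21 × 0.573 = 12.033
σ²_T = Σσ²ᵢ + 2·Σcov = 10.82 + 2 × 12.033 = 34.886
α = (7/6)·(1 − 10.82/34.886) = 0.805

coefficient alpha = 0.805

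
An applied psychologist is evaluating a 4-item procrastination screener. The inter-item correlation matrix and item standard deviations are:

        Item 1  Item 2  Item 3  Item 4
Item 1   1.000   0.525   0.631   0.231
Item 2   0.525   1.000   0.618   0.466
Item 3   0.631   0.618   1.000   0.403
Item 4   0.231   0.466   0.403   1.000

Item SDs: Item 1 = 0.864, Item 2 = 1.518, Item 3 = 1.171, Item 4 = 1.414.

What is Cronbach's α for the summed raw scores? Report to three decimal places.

Σσ²ᵢ = 0.864² + 1.518² + 1.171² + 1.414² = 6.4215
Covariances σ_ij = r_ij · s_i · s_j:
  σ(Item 1,Item 2) = 0.525 × 0.864 × 1.518 = 0.6886
  σ(Item 1,Item 3) = 0.631 × 0.864 × 1.171 = 0.6384
  σ(Item 1,Item 4) = 0.231 × 0.864 × 1.414 = 0.2822
  σ(Item 2,Item 3) = 0.618 × 1.518 × 1.171 = 1.0985
  σ(Item 2,Item 4) = 0.466 × 1.518 × 1.414 = 1.0002
  σ(Item 3,Item 4) = 0.403 × 1.171 × 1.414 = 0.6673
σ²_T = Σσ²ᵢ + 2·Σσ_ij = 6.4215 + 2 × 4.3752 = 15.1719
α = (4/3)·(1 − 6.4215/15.1719) = 0.769

Cronbach's α = 0.769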